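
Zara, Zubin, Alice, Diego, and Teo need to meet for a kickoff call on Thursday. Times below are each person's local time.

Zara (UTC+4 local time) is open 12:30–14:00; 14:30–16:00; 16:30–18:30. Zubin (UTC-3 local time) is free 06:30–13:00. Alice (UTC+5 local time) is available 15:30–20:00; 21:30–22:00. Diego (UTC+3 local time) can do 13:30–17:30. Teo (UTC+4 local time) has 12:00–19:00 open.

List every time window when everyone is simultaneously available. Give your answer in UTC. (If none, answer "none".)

10:30-12:00, 12:30-14:30

Zara in UTC: 08:30-10:00, 10:30-12:00, 12:30-14:30 (subtract 4h to convert from UTC+4).
Zubin in UTC: 09:30-16:00 (add 3h to convert from UTC-3).
Alice in UTC: 10:30-15:00, 16:30-17:00 (subtract 5h to convert from UTC+5).
Diego in UTC: 10:30-14:30 (subtract 3h to convert from UTC+3).
Teo in UTC: 08:00-15:00 (subtract 4h to convert from UTC+4).
Zara ∩ Zubin: 09:30-10:00, 10:30-12:00, 12:30-14:30.
Zara ∩ Zubin ∩ Alice: 10:30-12:00, 12:30-14:30.
Zara ∩ Zubin ∩ Alice ∩ Diego: 10:30-12:00, 12:30-14:30.
Zara ∩ Zubin ∩ Alice ∩ Diego ∩ Teo: 10:30-12:00, 12:30-14:30.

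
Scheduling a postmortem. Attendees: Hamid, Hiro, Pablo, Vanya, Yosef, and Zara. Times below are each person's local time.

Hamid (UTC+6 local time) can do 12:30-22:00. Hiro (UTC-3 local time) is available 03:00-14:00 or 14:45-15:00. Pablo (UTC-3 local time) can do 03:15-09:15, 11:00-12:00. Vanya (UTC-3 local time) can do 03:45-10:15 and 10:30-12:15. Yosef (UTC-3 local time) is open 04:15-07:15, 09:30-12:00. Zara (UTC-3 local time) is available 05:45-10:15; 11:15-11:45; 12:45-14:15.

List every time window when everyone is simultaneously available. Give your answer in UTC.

08:45-10:15, 14:15-14:45

Hamid in UTC: 06:30-16:00 (subtract 6h to convert from UTC+6).
Hiro in UTC: 06:00-17:00, 17:45-18:00 (add 3h to convert from UTC-3).
Pablo in UTC: 06:15-12:15, 14:00-15:00 (add 3h to convert from UTC-3).
Vanya in UTC: 06:45-13:15, 13:30-15:15 (add 3h to convert from UTC-3).
Yosef in UTC: 07:15-10:15, 12:30-15:00 (add 3h to convert from UTC-3).
Zara in UTC: 08:45-13:15, 14:15-14:45, 15:45-17:15 (add 3h to convert from UTC-3).
Hamid ∩ Hiro: 06:30-16:00.
Hamid ∩ Hiro ∩ Pablo: 06:30-12:15, 14:00-15:00.
Hamid ∩ Hiro ∩ Pablo ∩ Vanya: 06:45-12:15, 14:00-15:00.
Hamid ∩ Hiro ∩ Pablo ∩ Vanya ∩ Yosef: 07:15-10:15, 14:00-15:00.
Hamid ∩ Hiro ∩ Pablo ∩ Vanya ∩ Yosef ∩ Zara: 08:45-10:15, 14:15-14:45.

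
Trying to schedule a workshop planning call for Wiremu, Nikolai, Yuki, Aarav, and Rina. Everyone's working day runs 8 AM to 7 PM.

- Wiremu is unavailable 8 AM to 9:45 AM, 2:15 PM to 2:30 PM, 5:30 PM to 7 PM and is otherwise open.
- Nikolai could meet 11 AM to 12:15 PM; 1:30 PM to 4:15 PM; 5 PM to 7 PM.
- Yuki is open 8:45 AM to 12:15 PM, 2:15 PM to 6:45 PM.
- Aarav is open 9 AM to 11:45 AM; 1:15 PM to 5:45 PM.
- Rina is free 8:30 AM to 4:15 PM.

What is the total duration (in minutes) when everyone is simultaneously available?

Wiremu free: 09:45-14:15, 14:30-17:30 (invert busy blocks within the working day).
Nikolai free: 11:00-12:15, 13:30-16:15, 17:00-19:00.
Yuki free: 08:45-12:15, 14:15-18:45.
Aarav free: 09:00-11:45, 13:15-17:45.
Rina free: 08:30-16:15.
Wiremu ∩ Nikolai: 11:00-12:15, 13:30-14:15, 14:30-16:15, 17:00-17:30.
Wiremu ∩ Nikolai ∩ Yuki: 11:00-12:15, 14:30-16:15, 17:00-17:30.
Wiremu ∩ Nikolai ∩ Yuki ∩ Aarav: 11:00-11:45, 14:30-16:15, 17:00-17:30.
Wiremu ∩ Nikolai ∩ Yuki ∩ Aarav ∩ Rina: 11:00-11:45, 14:30-16:15.
Those are the intersection windows.
Summing the common windows: 45 + 105 = 150 minutes.

150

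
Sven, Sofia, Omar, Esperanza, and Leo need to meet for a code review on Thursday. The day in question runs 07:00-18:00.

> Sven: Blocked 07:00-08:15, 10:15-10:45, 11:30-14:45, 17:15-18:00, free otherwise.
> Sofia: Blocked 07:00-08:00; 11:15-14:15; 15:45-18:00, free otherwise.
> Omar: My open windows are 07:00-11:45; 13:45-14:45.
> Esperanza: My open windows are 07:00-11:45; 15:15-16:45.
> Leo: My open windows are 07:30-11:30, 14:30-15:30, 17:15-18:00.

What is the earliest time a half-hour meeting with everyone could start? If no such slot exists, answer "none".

Sven free: 08:15-10:15, 10:45-11:30, 14:45-17:15 (invert busy blocks within the working day).
Sofia free: 08:00-11:15, 14:15-15:45 (invert busy blocks within the working day).
Omar free: 07:00-11:45, 13:45-14:45.
Esperanza free: 07:00-11:45, 15:15-16:45.
Leo free: 07:30-11:30, 14:30-15:30, 17:15-18:00.
Sven ∩ Sofia: 08:15-10:15, 10:45-11:15, 14:45-15:45.
Sven ∩ Sofia ∩ Omar: 08:15-10:15, 10:45-11:15.
Sven ∩ Sofia ∩ Omar ∩ Esperanza: 08:15-10:15, 10:45-11:15.
Sven ∩ Sofia ∩ Omar ∩ Esperanza ∩ Leo: 08:15-10:15, 10:45-11:15.
The first common window of at least 30 minutes is 08:15-10:15, so the earliest start is 08:15.

08:15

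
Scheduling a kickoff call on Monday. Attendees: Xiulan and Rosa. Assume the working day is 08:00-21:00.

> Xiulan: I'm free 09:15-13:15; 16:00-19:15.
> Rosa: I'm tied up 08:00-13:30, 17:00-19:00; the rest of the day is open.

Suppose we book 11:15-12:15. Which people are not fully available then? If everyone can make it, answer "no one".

Rosa

Xiulan free: 09:15-13:15, 16:00-19:15.
Rosa free: 13:30-17:00, 19:00-21:00 (invert busy blocks within the working day).
Xiulan: free for 11:15-12:15. Rosa: not fully free for 11:15-12:15.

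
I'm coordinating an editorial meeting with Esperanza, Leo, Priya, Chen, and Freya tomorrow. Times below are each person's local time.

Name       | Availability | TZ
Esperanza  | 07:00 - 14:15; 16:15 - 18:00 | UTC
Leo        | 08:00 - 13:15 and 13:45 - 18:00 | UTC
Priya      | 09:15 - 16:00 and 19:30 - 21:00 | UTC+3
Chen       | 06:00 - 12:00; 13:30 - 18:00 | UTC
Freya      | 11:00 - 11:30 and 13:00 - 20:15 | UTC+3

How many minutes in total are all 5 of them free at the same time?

195

Esperanza in UTC: 07:00-14:15, 16:15-18:00.
Leo in UTC: 08:00-13:15, 13:45-18:00.
Priya in UTC: 06:15-13:00, 16:30-18:00 (subtract 3h to convert from UTC+3).
Chen in UTC: 06:00-12:00, 13:30-18:00.
Freya in UTC: 08:00-08:30, 10:00-17:15 (subtract 3h to convert from UTC+3).
Esperanza ∩ Leo: 08:00-13:15, 13:45-14:15, 16:15-18:00.
Esperanza ∩ Leo ∩ Priya: 08:00-13:00, 16:30-18:00.
Esperanza ∩ Leo ∩ Priya ∩ Chen: 08:00-12:00, 16:30-18:00.
Esperanza ∩ Leo ∩ Priya ∩ Chen ∩ Freya: 08:00-08:30, 10:00-12:00, 16:30-17:15.
Those are the intersection windows.
Summing the common windows: 30 + 120 + 45 = 195 minutes.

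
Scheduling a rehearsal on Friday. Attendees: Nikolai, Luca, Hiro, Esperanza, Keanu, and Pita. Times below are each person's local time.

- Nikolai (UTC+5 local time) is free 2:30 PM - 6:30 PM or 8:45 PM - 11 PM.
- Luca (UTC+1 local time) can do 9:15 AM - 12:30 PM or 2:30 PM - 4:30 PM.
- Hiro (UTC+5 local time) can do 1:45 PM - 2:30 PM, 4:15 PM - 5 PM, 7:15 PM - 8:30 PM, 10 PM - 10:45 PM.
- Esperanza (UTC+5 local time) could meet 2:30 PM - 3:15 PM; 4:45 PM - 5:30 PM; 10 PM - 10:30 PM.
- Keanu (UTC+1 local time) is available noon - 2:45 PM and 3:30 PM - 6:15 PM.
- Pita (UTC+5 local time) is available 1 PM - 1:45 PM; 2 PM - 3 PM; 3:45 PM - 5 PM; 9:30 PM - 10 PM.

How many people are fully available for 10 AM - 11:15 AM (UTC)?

2

Nikolai in UTC: 09:30-13:30, 15:45-18:00 (subtract 5h to convert from UTC+5).
Luca in UTC: 08:15-11:30, 13:30-15:30 (subtract 1h to convert from UTC+1).
Hiro in UTC: 08:45-09:30, 11:15-12:00, 14:15-15:30, 17:00-17:45 (subtract 5h to convert from UTC+5).
Esperanza in UTC: 09:30-10:15, 11:45-12:30, 17:00-17:30 (subtract 5h to convert from UTC+5).
Keanu in UTC: 11:00-13:45, 14:30-17:15 (subtract 1h to convert from UTC+1).
Pita in UTC: 08:00-08:45, 09:00-10:00, 10:45-12:00, 16:30-17:00 (subtract 5h to convert from UTC+5).
Nikolai and Luca can make the full 10:00-11:15 slot — that's 2.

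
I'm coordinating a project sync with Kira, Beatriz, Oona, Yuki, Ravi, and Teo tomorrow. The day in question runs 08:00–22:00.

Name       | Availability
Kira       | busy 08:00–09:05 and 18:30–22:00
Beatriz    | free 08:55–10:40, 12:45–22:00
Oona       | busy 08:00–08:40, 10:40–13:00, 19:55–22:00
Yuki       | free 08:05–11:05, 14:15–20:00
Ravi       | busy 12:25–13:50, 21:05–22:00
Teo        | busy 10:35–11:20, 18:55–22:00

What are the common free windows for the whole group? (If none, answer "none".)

09:05-10:35, 14:15-18:30

Kira free: 09:05-18:30 (invert busy blocks within the working day).
Beatriz free: 08:55-10:40, 12:45-22:00.
Oona free: 08:40-10:40, 13:00-19:55 (invert busy blocks within the working day).
Yuki free: 08:05-11:05, 14:15-20:00.
Ravi free: 08:00-12:25, 13:50-21:05 (invert busy blocks within the working day).
Teo free: 08:00-10:35, 11:20-18:55 (invert busy blocks within the working day).
Kira ∩ Beatriz: 09:05-10:40, 12:45-18:30.
Kira ∩ Beatriz ∩ Oona: 09:05-10:40, 13:00-18:30.
Kira ∩ Beatriz ∩ Oona ∩ Yuki: 09:05-10:40, 14:15-18:30.
Kira ∩ Beatriz ∩ Oona ∩ Yuki ∩ Ravi: 09:05-10:40, 14:15-18:30.
Kira ∩ Beatriz ∩ Oona ∩ Yuki ∩ Ravi ∩ Teo: 09:05-10:35, 14:15-18:30.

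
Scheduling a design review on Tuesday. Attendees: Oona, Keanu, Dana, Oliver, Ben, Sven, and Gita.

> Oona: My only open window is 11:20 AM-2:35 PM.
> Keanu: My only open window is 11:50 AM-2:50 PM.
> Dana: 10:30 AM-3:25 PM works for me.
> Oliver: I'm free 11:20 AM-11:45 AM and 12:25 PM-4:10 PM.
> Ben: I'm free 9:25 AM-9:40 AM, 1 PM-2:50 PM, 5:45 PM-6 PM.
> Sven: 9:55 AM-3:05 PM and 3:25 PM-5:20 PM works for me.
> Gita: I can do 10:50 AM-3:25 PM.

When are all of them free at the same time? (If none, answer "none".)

Oona ∩ Keanu: 11:50-14:35.
Oona ∩ Keanu ∩ Dana: 11:50-14:35.
Oona ∩ Keanu ∩ Dana ∩ Oliver: 12:25-14:35.
Oona ∩ Keanu ∩ Dana ∩ Oliver ∩ Ben: 13:00-14:35.
Oona ∩ Keanu ∩ Dana ∩ Oliver ∩ Ben ∩ Sven: 13:00-14:35.
Oona ∩ Keanu ∩ Dana ∩ Oliver ∩ Ben ∩ Sven ∩ Gita: 13:00-14:35.
Those are the intersection windows.

13:00-14:35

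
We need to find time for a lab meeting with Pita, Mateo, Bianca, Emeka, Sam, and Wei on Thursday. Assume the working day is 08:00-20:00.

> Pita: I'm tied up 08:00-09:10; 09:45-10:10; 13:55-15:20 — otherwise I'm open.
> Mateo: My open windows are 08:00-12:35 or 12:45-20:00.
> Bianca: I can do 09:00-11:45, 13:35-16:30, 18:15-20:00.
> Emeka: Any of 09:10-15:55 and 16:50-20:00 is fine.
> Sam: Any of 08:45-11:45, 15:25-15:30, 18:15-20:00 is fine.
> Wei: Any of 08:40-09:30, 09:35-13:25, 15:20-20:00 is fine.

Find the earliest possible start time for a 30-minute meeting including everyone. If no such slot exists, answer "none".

Pita free: 09:10-09:45, 10:10-13:55, 15:20-20:00 (invert busy blocks within the working day).
Mateo free: 08:00-12:35, 12:45-20:00.
Bianca free: 09:00-11:45, 13:35-16:30, 18:15-20:00.
Emeka free: 09:10-15:55, 16:50-20:00.
Sam free: 08:45-11:45, 15:25-15:30, 18:15-20:00.
Wei free: 08:40-09:30, 09:35-13:25, 15:20-20:00.
Pita ∩ Mateo: 09:10-09:45, 10:10-12:35, 12:45-13:55, 15:20-20:00.
Pita ∩ Mateo ∩ Bianca: 09:10-09:45, 10:10-11:45, 13:35-13:55, 15:20-16:30, 18:15-20:00.
Pita ∩ Mateo ∩ Bianca ∩ Emeka: 09:10-09:45, 10:10-11:45, 13:35-13:55, 15:20-15:55, 18:15-20:00.
Pita ∩ Mateo ∩ Bianca ∩ Emeka ∩ Sam: 09:10-09:45, 10:10-11:45, 15:25-15:30, 18:15-20:00.
Pita ∩ Mateo ∩ Bianca ∩ Emeka ∩ Sam ∩ Wei: 09:10-09:30, 09:35-09:45, 10:10-11:45, 15:25-15:30, 18:15-20:00.
The first common window of at least 30 minutes is 10:10-11:45, so the earliest start is 10:10.

10:10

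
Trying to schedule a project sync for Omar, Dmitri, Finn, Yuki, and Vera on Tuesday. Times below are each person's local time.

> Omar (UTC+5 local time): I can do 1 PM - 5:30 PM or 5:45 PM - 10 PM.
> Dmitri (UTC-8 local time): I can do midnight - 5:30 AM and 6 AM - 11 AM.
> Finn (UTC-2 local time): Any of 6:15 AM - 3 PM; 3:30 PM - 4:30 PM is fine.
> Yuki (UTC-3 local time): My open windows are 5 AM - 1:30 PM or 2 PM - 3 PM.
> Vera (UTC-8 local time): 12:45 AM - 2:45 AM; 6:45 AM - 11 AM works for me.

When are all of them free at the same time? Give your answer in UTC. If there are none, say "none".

Omar in UTC: 08:00-12:30, 12:45-17:00 (subtract 5h to convert from UTC+5).
Dmitri in UTC: 08:00-13:30, 14:00-19:00 (add 8h to convert from UTC-8).
Finn in UTC: 08:15-17:00, 17:30-18:30 (add 2h to convert from UTC-2).
Yuki in UTC: 08:00-16:30, 17:00-18:00 (add 3h to convert from UTC-3).
Vera in UTC: 08:45-10:45, 14:45-19:00 (add 8h to convert from UTC-8).
Omar ∩ Dmitri: 08:00-12:30, 12:45-13:30, 14:00-17:00.
Omar ∩ Dmitri ∩ Finn: 08:15-12:30, 12:45-13:30, 14:00-17:00.
Omar ∩ Dmitri ∩ Finn ∩ Yuki: 08:15-12:30, 12:45-13:30, 14:00-16:30.
Omar ∩ Dmitri ∩ Finn ∩ Yuki ∩ Vera: 08:45-10:45, 14:45-16:30.
Those are the intersection windows.

08:45-10:45, 14:45-16:30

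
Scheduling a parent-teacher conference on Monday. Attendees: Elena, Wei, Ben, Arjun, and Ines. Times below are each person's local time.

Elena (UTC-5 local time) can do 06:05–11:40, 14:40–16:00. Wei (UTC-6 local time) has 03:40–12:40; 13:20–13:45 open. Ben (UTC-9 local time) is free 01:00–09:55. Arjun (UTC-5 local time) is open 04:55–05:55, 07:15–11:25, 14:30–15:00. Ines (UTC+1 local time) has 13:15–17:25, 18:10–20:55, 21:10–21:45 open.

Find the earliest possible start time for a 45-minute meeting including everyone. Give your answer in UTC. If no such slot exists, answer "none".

Elena in UTC: 11:05-16:40, 19:40-21:00 (add 5h to convert from UTC-5).
Wei in UTC: 09:40-18:40, 19:20-19:45 (add 6h to convert from UTC-6).
Ben in UTC: 10:00-18:55 (add 9h to convert from UTC-9).
Arjun in UTC: 09:55-10:55, 12:15-16:25, 19:30-20:00 (add 5h to convert from UTC-5).
Ines in UTC: 12:15-16:25, 17:10-19:55, 20:10-20:45 (subtract 1h to convert from UTC+1).
Elena ∩ Wei: 11:05-16:40, 19:40-19:45.
Elena ∩ Wei ∩ Ben: 11:05-16:40.
Elena ∩ Wei ∩ Ben ∩ Arjun: 12:15-16:25.
Elena ∩ Wei ∩ Ben ∩ Arjun ∩ Ines: 12:15-16:25.
The first common window of at least 45 minutes is 12:15-16:25, so the earliest start is 12:15.

12:15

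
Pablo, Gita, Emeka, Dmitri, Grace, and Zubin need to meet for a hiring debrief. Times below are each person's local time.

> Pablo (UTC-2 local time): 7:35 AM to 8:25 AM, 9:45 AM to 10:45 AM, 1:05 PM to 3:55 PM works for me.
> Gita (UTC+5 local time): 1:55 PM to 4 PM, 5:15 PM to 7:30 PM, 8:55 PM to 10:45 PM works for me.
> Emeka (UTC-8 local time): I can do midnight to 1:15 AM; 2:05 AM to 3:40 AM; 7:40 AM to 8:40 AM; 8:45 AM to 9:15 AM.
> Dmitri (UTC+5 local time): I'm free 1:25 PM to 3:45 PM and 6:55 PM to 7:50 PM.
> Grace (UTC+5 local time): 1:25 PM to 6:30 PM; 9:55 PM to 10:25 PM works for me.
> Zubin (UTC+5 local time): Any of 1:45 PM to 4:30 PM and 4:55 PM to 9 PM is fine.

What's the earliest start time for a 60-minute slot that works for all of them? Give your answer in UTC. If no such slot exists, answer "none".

none

Pablo in UTC: 09:35-10:25, 11:45-12:45, 15:05-17:55 (add 2h to convert from UTC-2).
Gita in UTC: 08:55-11:00, 12:15-14:30, 15:55-17:45 (subtract 5h to convert from UTC+5).
Emeka in UTC: 08:00-09:15, 10:05-11:40, 15:40-16:40, 16:45-17:15 (add 8h to convert from UTC-8).
Dmitri in UTC: 08:25-10:45, 13:55-14:50 (subtract 5h to convert from UTC+5).
Grace in UTC: 08:25-13:30, 16:55-17:25 (subtract 5h to convert from UTC+5).
Zubin in UTC: 08:45-11:30, 11:55-16:00 (subtract 5h to convert from UTC+5).
Pablo ∩ Gita: 09:35-10:25, 12:15-12:45, 15:55-17:45.
Pablo ∩ Gita ∩ Emeka: 10:05-10:25, 15:55-16:40, 16:45-17:15.
Pablo ∩ Gita ∩ Emeka ∩ Dmitri: 10:05-10:25.
Pablo ∩ Gita ∩ Emeka ∩ Dmitri ∩ Grace: 10:05-10:25.
Pablo ∩ Gita ∩ Emeka ∩ Dmitri ∩ Grace ∩ Zubin: 10:05-10:25.
So the common availability across everyone is 10:05-10:25.
No common window is at least 60 minutes long.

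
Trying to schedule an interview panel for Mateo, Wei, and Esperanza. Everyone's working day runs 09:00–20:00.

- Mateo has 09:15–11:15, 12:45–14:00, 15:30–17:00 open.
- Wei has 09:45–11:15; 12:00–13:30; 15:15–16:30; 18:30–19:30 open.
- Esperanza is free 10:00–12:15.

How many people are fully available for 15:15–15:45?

1

Wei can make the full 15:15-15:45 slot — that's 1.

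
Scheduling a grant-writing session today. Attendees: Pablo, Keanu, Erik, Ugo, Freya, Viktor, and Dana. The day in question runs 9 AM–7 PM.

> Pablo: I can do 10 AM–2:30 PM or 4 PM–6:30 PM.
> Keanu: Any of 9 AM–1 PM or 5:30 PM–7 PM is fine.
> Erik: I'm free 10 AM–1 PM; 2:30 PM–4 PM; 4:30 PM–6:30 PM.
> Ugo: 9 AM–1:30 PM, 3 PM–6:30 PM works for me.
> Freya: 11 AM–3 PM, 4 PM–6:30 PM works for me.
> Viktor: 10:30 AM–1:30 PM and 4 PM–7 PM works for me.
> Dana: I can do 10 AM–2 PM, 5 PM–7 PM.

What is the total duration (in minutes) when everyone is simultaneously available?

180

Pablo ∩ Keanu: 10:00-13:00, 17:30-18:30.
Pablo ∩ Keanu ∩ Erik: 10:00-13:00, 17:30-18:30.
Pablo ∩ Keanu ∩ Erik ∩ Ugo: 10:00-13:00, 17:30-18:30.
Pablo ∩ Keanu ∩ Erik ∩ Ugo ∩ Freya: 11:00-13:00, 17:30-18:30.
Pablo ∩ Keanu ∩ Erik ∩ Ugo ∩ Freya ∩ Viktor: 11:00-13:00, 17:30-18:30.
Pablo ∩ Keanu ∩ Erik ∩ Ugo ∩ Freya ∩ Viktor ∩ Dana: 11:00-13:00, 17:30-18:30.
Summing the common windows: 120 + 60 = 180 minutes.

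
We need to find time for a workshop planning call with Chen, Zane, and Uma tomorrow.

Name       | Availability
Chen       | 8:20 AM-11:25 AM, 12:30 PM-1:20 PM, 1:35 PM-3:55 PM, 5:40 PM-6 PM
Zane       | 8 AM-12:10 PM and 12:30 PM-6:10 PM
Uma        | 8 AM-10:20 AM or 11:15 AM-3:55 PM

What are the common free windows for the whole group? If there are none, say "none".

Chen ∩ Zane: 08:20-11:25, 12:30-13:20, 13:35-15:55, 17:40-18:00.
Chen ∩ Zane ∩ Uma: 08:20-10:20, 11:15-11:25, 12:30-13:20, 13:35-15:55.
Those are the intersection windows.

08:20-10:20, 11:15-11:25, 12:30-13:20, 13:35-15:55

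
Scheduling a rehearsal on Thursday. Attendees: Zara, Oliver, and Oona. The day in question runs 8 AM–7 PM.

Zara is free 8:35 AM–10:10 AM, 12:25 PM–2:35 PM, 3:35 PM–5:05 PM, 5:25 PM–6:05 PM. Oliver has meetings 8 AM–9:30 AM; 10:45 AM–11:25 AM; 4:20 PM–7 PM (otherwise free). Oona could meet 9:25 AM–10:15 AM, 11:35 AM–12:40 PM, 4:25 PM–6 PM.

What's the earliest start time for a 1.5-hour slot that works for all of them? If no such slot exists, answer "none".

Zara free: 08:35-10:10, 12:25-14:35, 15:35-17:05, 17:25-18:05.
Oliver free: 09:30-10:45, 11:25-16:20 (invert busy blocks within the working day).
Oona free: 09:25-10:15, 11:35-12:40, 16:25-18:00.
Zara ∩ Oliver: 09:30-10:10, 12:25-14:35, 15:35-16:20.
Zara ∩ Oliver ∩ Oona: 09:30-10:10, 12:25-12:40.
No common window is at least 90 minutes long.

none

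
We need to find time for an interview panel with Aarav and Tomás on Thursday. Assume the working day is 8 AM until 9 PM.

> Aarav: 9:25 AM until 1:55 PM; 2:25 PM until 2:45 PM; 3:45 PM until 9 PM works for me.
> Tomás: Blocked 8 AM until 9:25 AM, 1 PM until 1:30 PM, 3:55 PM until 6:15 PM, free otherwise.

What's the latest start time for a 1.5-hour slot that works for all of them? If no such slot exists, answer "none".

Aarav free: 09:25-13:55, 14:25-14:45, 15:45-21:00.
Tomás free: 09:25-13:00, 13:30-15:55, 18:15-21:00 (invert busy blocks within the working day).
Aarav ∩ Tomás: 09:25-13:00, 13:30-13:55, 14:25-14:45, 15:45-15:55, 18:15-21:00.
So the common availability across everyone is 09:25-13:00, 13:30-13:55, 14:25-14:45, 15:45-15:55, 18:15-21:00.
The last common window of at least 90 minutes is 18:15-21:00; a 90-minute meeting can start as late as 19:30 and still end by 21:00.

19:30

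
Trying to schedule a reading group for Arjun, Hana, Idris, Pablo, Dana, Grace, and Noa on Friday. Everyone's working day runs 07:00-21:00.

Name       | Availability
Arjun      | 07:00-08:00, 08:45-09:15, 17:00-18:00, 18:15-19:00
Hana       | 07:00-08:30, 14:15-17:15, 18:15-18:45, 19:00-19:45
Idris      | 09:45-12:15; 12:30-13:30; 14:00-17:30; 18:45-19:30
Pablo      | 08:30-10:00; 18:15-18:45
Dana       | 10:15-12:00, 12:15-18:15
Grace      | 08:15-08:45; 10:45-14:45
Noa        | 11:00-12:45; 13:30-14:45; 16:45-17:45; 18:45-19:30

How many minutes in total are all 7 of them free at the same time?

0

Arjun ∩ Hana: 07:00-08:00, 17:00-17:15, 18:15-18:45.
Arjun ∩ Hana ∩ Idris: 17:00-17:15.
Arjun ∩ Hana ∩ Idris ∩ Pablo: ∅.
Arjun ∩ Hana ∩ Idris ∩ Pablo ∩ Dana: ∅.
Arjun ∩ Hana ∩ Idris ∩ Pablo ∩ Dana ∩ Grace: ∅.
Arjun ∩ Hana ∩ Idris ∩ Pablo ∩ Dana ∩ Grace ∩ Noa: ∅.
There is no time when everyone is free.
There is no common window, so the total is 0 minutes.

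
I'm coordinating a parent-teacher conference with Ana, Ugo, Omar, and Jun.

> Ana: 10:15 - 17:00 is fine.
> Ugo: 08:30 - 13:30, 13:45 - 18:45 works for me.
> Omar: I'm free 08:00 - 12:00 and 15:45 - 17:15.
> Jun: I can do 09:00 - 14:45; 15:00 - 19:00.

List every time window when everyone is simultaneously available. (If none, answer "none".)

10:15-12:00, 15:45-17:00

Ana ∩ Ugo: 10:15-13:30, 13:45-17:00.
Ana ∩ Ugo ∩ Omar: 10:15-12:00, 15:45-17:00.
Ana ∩ Ugo ∩ Omar ∩ Jun: 10:15-12:00, 15:45-17:00.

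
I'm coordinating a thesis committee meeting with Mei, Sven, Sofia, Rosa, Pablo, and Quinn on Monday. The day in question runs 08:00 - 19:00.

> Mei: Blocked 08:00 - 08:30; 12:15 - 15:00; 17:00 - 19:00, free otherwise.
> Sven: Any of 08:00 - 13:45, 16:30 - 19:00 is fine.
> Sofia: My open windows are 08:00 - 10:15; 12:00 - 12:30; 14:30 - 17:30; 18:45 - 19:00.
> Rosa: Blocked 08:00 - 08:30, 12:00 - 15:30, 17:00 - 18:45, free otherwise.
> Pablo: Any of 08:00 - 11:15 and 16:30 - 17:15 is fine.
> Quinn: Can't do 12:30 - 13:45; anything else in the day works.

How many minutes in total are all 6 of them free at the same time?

Mei free: 08:30-12:15, 15:00-17:00 (invert busy blocks within the working day).
Sven free: 08:00-13:45, 16:30-19:00.
Sofia free: 08:00-10:15, 12:00-12:30, 14:30-17:30, 18:45-19:00.
Rosa free: 08:30-12:00, 15:30-17:00, 18:45-19:00 (invert busy blocks within the working day).
Pablo free: 08:00-11:15, 16:30-17:15.
Quinn free: 08:00-12:30, 13:45-19:00 (invert busy blocks within the working day).
Mei ∩ Sven: 08:30-12:15, 16:30-17:00.
Mei ∩ Sven ∩ Sofia: 08:30-10:15, 12:00-12:15, 16:30-17:00.
Mei ∩ Sven ∩ Sofia ∩ Rosa: 08:30-10:15, 16:30-17:00.
Mei ∩ Sven ∩ Sofia ∩ Rosa ∩ Pablo: 08:30-10:15, 16:30-17:00.
Mei ∩ Sven ∩ Sofia ∩ Rosa ∩ Pablo ∩ Quinn: 08:30-10:15, 16:30-17:00.
So the common availability across everyone is 08:30-10:15, 16:30-17:00.
Summing the common windows: 105 + 30 = 135 minutes.

135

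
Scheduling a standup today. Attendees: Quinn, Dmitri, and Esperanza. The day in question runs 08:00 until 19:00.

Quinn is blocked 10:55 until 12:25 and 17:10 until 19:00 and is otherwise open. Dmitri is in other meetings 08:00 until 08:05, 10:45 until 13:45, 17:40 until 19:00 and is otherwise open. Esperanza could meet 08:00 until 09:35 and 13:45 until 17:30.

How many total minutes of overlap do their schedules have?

Quinn free: 08:00-10:55, 12:25-17:10 (invert busy blocks within the working day).
Dmitri free: 08:05-10:45, 13:45-17:40 (invert busy blocks within the working day).
Esperanza free: 08:00-09:35, 13:45-17:30.
Quinn ∩ Dmitri: 08:05-10:45, 13:45-17:10.
Quinn ∩ Dmitri ∩ Esperanza: 08:05-09:35, 13:45-17:10.
Summing the common windows: 90 + 205 = 295 minutes.

295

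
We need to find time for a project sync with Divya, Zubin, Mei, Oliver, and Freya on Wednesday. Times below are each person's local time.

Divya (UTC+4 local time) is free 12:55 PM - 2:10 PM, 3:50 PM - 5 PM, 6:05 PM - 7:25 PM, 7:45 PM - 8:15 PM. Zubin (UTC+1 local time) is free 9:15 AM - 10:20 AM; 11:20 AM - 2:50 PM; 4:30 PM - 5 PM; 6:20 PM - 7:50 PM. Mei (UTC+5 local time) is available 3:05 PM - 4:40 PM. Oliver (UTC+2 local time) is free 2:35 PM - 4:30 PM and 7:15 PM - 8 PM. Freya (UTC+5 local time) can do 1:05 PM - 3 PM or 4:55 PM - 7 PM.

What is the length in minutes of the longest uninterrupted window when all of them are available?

0

Divya in UTC: 08:55-10:10, 11:50-13:00, 14:05-15:25, 15:45-16:15 (subtract 4h to convert from UTC+4).
Zubin in UTC: 08:15-09:20, 10:20-13:50, 15:30-16:00, 17:20-18:50 (subtract 1h to convert from UTC+1).
Mei in UTC: 10:05-11:40 (subtract 5h to convert from UTC+5).
Oliver in UTC: 12:35-14:30, 17:15-18:00 (subtract 2h to convert from UTC+2).
Freya in UTC: 08:05-10:00, 11:55-14:00 (subtract 5h to convert from UTC+5).
Divya ∩ Zubin: 08:55-09:20, 11:50-13:00, 15:45-16:00.
Divya ∩ Zubin ∩ Mei: ∅.
Divya ∩ Zubin ∩ Mei ∩ Oliver: ∅.
Divya ∩ Zubin ∩ Mei ∩ Oliver ∩ Freya: ∅.
There is no time when everyone is free.
No common window exists, so the longest block is 0 minutes.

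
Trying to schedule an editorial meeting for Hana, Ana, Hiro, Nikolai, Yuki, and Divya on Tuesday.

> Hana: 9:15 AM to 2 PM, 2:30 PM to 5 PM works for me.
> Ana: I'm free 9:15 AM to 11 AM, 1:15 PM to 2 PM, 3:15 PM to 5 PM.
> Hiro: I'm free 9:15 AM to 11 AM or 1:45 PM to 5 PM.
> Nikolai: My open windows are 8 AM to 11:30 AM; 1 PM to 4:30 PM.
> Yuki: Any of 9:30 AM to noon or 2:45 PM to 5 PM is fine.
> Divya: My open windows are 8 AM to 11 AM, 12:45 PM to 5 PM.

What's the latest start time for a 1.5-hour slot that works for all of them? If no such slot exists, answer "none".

Hana ∩ Ana: 09:15-11:00, 13:15-14:00, 15:15-17:00.
Hana ∩ Ana ∩ Hiro: 09:15-11:00, 13:45-14:00, 15:15-17:00.
Hana ∩ Ana ∩ Hiro ∩ Nikolai: 09:15-11:00, 13:45-14:00, 15:15-16:30.
Hana ∩ Ana ∩ Hiro ∩ Nikolai ∩ Yuki: 09:30-11:00, 15:15-16:30.
Hana ∩ Ana ∩ Hiro ∩ Nikolai ∩ Yuki ∩ Divya: 09:30-11:00, 15:15-16:30.
The last common window of at least 90 minutes is 09:30-11:00; a 90-minute meeting can start as late as 09:30 and still end by 11:00.

09:30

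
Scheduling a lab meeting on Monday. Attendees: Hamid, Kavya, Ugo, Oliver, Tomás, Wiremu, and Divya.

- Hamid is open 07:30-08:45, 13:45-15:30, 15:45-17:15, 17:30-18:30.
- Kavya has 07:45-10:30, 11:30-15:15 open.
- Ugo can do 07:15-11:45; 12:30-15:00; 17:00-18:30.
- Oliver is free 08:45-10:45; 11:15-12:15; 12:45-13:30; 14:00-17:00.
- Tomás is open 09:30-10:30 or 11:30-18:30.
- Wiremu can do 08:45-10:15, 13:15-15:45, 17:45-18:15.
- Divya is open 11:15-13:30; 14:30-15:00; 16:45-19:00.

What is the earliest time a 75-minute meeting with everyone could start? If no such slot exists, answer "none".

Hamid ∩ Kavya: 07:45-08:45, 13:45-15:15.
Hamid ∩ Kavya ∩ Ugo: 07:45-08:45, 13:45-15:00.
Hamid ∩ Kavya ∩ Ugo ∩ Oliver: 14:00-15:00.
Hamid ∩ Kavya ∩ Ugo ∩ Oliver ∩ Tomás: 14:00-15:00.
Hamid ∩ Kavya ∩ Ugo ∩ Oliver ∩ Tomás ∩ Wiremu: 14:00-15:00.
Hamid ∩ Kavya ∩ Ugo ∩ Oliver ∩ Tomás ∩ Wiremu ∩ Divya: 14:30-15:00.
No common window is at least 75 minutes long.

none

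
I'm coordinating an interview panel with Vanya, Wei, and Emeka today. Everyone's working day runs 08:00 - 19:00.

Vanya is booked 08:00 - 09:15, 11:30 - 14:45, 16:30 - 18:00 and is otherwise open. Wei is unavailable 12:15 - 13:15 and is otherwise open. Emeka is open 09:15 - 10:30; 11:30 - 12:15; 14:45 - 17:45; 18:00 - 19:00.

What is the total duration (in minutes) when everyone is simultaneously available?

Vanya free: 09:15-11:30, 14:45-16:30, 18:00-19:00 (invert busy blocks within the working day).
Wei free: 08:00-12:15, 13:15-19:00 (invert busy blocks within the working day).
Emeka free: 09:15-10:30, 11:30-12:15, 14:45-17:45, 18:00-19:00.
Vanya ∩ Wei: 09:15-11:30, 14:45-16:30, 18:00-19:00.
Vanya ∩ Wei ∩ Emeka: 09:15-10:30, 14:45-16:30, 18:00-19:00.
So the common availability across everyone is 09:15-10:30, 14:45-16:30, 18:00-19:00.
Summing the common windows: 75 + 105 + 60 = 240 minutes.

240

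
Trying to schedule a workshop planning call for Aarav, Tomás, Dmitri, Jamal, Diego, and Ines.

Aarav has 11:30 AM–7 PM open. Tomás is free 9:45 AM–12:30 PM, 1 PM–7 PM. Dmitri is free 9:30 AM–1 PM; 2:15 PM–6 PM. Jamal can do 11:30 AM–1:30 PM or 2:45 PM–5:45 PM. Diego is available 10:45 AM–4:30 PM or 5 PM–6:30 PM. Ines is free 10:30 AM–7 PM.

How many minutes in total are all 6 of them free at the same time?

Aarav ∩ Tomás: 11:30-12:30, 13:00-19:00.
Aarav ∩ Tomás ∩ Dmitri: 11:30-12:30, 14:15-18:00.
Aarav ∩ Tomás ∩ Dmitri ∩ Jamal: 11:30-12:30, 14:45-17:45.
Aarav ∩ Tomás ∩ Dmitri ∩ Jamal ∩ Diego: 11:30-12:30, 14:45-16:30, 17:00-17:45.
Aarav ∩ Tomás ∩ Dmitri ∩ Jamal ∩ Diego ∩ Ines: 11:30-12:30, 14:45-16:30, 17:00-17:45.
Those are the intersection windows.
Summing the common windows: 60 + 105 + 45 = 210 minutes.

210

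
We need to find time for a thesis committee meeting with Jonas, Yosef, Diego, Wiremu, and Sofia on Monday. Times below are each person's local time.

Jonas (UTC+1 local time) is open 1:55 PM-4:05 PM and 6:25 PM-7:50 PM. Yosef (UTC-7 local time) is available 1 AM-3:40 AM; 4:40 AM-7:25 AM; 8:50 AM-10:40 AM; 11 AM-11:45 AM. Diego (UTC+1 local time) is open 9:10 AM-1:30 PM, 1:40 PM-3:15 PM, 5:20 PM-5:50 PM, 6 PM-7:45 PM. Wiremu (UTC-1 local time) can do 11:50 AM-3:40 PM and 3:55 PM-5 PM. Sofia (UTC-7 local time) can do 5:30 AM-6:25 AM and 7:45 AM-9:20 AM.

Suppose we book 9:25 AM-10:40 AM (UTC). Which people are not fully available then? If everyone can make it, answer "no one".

Jonas, Sofia, Wiremu

Jonas in UTC: 12:55-15:05, 17:25-18:50 (subtract 1h to convert from UTC+1).
Yosef in UTC: 08:00-10:40, 11:40-14:25, 15:50-17:40, 18:00-18:45 (add 7h to convert from UTC-7).
Diego in UTC: 08:10-12:30, 12:40-14:15, 16:20-16:50, 17:00-18:45 (subtract 1h to convert from UTC+1).
Wiremu in UTC: 12:50-16:40, 16:55-18:00 (add 1h to convert from UTC-1).
Sofia in UTC: 12:30-13:25, 14:45-16:20 (add 7h to convert from UTC-7).
Jonas: not fully free for 09:25-10:40. Yosef: free for 09:25-10:40. Diego: free for 09:25-10:40. Wiremu: not fully free for 09:25-10:40. Sofia: not fully free for 09:25-10:40.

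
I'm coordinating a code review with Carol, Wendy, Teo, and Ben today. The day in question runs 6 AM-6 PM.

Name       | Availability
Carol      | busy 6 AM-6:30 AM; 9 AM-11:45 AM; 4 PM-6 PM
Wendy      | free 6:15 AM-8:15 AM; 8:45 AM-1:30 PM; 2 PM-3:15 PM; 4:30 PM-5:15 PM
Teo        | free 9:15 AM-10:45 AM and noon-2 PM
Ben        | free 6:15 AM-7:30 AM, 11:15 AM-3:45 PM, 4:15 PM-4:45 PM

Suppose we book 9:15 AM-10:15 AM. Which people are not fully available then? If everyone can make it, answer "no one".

Carol free: 06:30-09:00, 11:45-16:00 (invert busy blocks within the working day).
Wendy free: 06:15-08:15, 08:45-13:30, 14:00-15:15, 16:30-17:15.
Teo free: 09:15-10:45, 12:00-14:00.
Ben free: 06:15-07:30, 11:15-15:45, 16:15-16:45.
Carol: not fully free for 09:15-10:15. Wendy: free for 09:15-10:15. Teo: free for 09:15-10:15. Ben: not fully free for 09:15-10:15.

Ben, Carol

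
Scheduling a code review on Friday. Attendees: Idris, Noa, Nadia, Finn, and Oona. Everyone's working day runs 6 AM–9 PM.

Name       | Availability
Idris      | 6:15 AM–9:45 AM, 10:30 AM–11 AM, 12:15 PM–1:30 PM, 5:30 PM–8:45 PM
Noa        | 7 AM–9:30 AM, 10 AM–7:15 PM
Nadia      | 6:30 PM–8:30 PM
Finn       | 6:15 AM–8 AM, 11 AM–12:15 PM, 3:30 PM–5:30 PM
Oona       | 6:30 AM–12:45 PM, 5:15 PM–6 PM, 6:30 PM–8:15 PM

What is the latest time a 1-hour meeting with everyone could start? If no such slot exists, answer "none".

Idris ∩ Noa: 07:00-09:30, 10:30-11:00, 12:15-13:30, 17:30-19:15.
Idris ∩ Noa ∩ Nadia: 18:30-19:15.
Idris ∩ Noa ∩ Nadia ∩ Finn: ∅.
Idris ∩ Noa ∩ Nadia ∩ Finn ∩ Oona: ∅.
There is no time when everyone is free.
No common window is at least 60 minutes long.

none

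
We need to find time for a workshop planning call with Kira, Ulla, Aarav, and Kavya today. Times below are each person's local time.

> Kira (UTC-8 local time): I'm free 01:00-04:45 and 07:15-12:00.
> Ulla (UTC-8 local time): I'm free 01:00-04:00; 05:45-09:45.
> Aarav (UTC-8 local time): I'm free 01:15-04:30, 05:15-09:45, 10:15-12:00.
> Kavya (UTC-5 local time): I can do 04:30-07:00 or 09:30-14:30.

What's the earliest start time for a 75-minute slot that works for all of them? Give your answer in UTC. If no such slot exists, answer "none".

09:30

Kira in UTC: 09:00-12:45, 15:15-20:00 (add 8h to convert from UTC-8).
Ulla in UTC: 09:00-12:00, 13:45-17:45 (add 8h to convert from UTC-8).
Aarav in UTC: 09:15-12:30, 13:15-17:45, 18:15-20:00 (add 8h to convert from UTC-8).
Kavya in UTC: 09:30-12:00, 14:30-19:30 (add 5h to convert from UTC-5).
Kira ∩ Ulla: 09:00-12:00, 15:15-17:45.
Kira ∩ Ulla ∩ Aarav: 09:15-12:00, 15:15-17:45.
Kira ∩ Ulla ∩ Aarav ∩ Kavya: 09:30-12:00, 15:15-17:45.
The first common window of at least 75 minutes is 09:30-12:00, so the earliest start is 09:30.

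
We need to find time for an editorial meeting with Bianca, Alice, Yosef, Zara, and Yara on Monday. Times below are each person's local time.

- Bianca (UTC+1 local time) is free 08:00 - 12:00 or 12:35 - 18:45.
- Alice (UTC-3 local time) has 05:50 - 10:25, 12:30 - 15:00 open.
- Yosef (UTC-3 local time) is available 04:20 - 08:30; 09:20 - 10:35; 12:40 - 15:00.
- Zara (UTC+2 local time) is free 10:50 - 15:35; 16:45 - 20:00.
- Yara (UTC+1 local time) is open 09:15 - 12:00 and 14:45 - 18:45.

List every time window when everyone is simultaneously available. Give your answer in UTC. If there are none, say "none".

Bianca in UTC: 07:00-11:00, 11:35-17:45 (subtract 1h to convert from UTC+1).
Alice in UTC: 08:50-13:25, 15:30-18:00 (add 3h to convert from UTC-3).
Yosef in UTC: 07:20-11:30, 12:20-13:35, 15:40-18:00 (add 3h to convert from UTC-3).
Zara in UTC: 08:50-13:35, 14:45-18:00 (subtract 2h to convert from UTC+2).
Yara in UTC: 08:15-11:00, 13:45-17:45 (subtract 1h to convert from UTC+1).
Bianca ∩ Alice: 08:50-11:00, 11:35-13:25, 15:30-17:45.
Bianca ∩ Alice ∩ Yosef: 08:50-11:00, 12:20-13:25, 15:40-17:45.
Bianca ∩ Alice ∩ Yosef ∩ Zara: 08:50-11:00, 12:20-13:25, 15:40-17:45.
Bianca ∩ Alice ∩ Yosef ∩ Zara ∩ Yara: 08:50-11:00, 15:40-17:45.
Those are the intersection windows.

08:50-11:00, 15:40-17:45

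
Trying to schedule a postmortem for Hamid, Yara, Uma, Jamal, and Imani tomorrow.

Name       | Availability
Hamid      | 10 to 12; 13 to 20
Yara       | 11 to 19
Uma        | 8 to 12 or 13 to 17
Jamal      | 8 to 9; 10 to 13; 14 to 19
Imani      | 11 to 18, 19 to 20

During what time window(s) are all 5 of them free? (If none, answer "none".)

11:00-12:00, 14:00-17:00

Hamid ∩ Yara: 11:00-12:00, 13:00-19:00.
Hamid ∩ Yara ∩ Uma: 11:00-12:00, 13:00-17:00.
Hamid ∩ Yara ∩ Uma ∩ Jamal: 11:00-12:00, 14:00-17:00.
Hamid ∩ Yara ∩ Uma ∩ Jamal ∩ Imani: 11:00-12:00, 14:00-17:00.
So the common availability across everyone is 11:00-12:00, 14:00-17:00.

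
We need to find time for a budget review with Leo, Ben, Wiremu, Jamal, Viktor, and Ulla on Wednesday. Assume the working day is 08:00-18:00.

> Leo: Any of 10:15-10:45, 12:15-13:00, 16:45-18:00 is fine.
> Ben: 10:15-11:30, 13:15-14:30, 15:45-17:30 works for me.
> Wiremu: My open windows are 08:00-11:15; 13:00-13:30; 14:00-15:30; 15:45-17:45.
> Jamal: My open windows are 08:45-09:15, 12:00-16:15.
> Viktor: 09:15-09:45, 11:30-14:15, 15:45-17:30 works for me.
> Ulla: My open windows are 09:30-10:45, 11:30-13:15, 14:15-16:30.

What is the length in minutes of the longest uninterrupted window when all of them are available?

Leo ∩ Ben: 10:15-10:45, 16:45-17:30.
Leo ∩ Ben ∩ Wiremu: 10:15-10:45, 16:45-17:30.
Leo ∩ Ben ∩ Wiremu ∩ Jamal: ∅.
Leo ∩ Ben ∩ Wiremu ∩ Jamal ∩ Viktor: ∅.
Leo ∩ Ben ∩ Wiremu ∩ Jamal ∩ Viktor ∩ Ulla: ∅.
There is no time when everyone is free.
No common window exists, so the longest block is 0 minutes.

0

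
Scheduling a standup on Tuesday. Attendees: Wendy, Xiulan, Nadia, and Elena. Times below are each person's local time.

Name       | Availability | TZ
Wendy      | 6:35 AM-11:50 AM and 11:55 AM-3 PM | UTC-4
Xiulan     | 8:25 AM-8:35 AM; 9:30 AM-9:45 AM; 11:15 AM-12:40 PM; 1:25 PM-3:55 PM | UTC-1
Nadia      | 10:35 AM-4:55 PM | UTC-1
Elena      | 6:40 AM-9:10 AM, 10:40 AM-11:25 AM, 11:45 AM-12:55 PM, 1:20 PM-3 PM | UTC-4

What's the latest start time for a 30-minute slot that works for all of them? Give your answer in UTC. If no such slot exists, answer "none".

16:25

Wendy in UTC: 10:35-15:50, 15:55-19:00 (add 4h to convert from UTC-4).
Xiulan in UTC: 09:25-09:35, 10:30-10:45, 12:15-13:40, 14:25-16:55 (add 1h to convert from UTC-1).
Nadia in UTC: 11:35-17:55 (add 1h to convert from UTC-1).
Elena in UTC: 10:40-13:10, 14:40-15:25, 15:45-16:55, 17:20-19:00 (add 4h to convert from UTC-4).
Wendy ∩ Xiulan: 10:35-10:45, 12:15-13:40, 14:25-15:50, 15:55-16:55.
Wendy ∩ Xiulan ∩ Nadia: 12:15-13:40, 14:25-15:50, 15:55-16:55.
Wendy ∩ Xiulan ∩ Nadia ∩ Elena: 12:15-13:10, 14:40-15:25, 15:45-15:50, 15:55-16:55.
The last common window of at least 30 minutes is 15:55-16:55; a 30-minute meeting can start as late as 16:25 and still end by 16:55.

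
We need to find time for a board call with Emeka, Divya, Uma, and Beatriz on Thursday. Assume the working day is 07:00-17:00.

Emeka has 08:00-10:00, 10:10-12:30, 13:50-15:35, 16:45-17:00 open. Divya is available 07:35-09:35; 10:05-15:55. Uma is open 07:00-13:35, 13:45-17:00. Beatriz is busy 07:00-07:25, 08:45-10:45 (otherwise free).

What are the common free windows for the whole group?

08:00-08:45, 10:45-12:30, 13:50-15:35

Emeka free: 08:00-10:00, 10:10-12:30, 13:50-15:35, 16:45-17:00.
Divya free: 07:35-09:35, 10:05-15:55.
Uma free: 07:00-13:35, 13:45-17:00.
Beatriz free: 07:25-08:45, 10:45-17:00 (invert busy blocks within the working day).
Emeka ∩ Divya: 08:00-09:35, 10:10-12:30, 13:50-15:35.
Emeka ∩ Divya ∩ Uma: 08:00-09:35, 10:10-12:30, 13:50-15:35.
Emeka ∩ Divya ∩ Uma ∩ Beatriz: 08:00-08:45, 10:45-12:30, 13:50-15:35.
Those are the intersection windows.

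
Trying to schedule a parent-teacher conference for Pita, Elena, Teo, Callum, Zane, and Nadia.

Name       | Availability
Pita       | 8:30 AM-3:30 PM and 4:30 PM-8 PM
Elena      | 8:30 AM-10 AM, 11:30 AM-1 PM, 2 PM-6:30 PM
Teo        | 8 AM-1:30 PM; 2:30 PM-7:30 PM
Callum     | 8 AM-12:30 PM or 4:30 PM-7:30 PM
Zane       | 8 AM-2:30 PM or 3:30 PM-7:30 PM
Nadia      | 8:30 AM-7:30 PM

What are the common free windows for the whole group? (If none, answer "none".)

Pita ∩ Elena: 08:30-10:00, 11:30-13:00, 14:00-15:30, 16:30-18:30.
Pita ∩ Elena ∩ Teo: 08:30-10:00, 11:30-13:00, 14:30-15:30, 16:30-18:30.
Pita ∩ Elena ∩ Teo ∩ Callum: 08:30-10:00, 11:30-12:30, 16:30-18:30.
Pita ∩ Elena ∩ Teo ∩ Callum ∩ Zane: 08:30-10:00, 11:30-12:30, 16:30-18:30.
Pita ∩ Elena ∩ Teo ∩ Callum ∩ Zane ∩ Nadia: 08:30-10:00, 11:30-12:30, 16:30-18:30.

08:30-10:00, 11:30-12:30, 16:30-18:30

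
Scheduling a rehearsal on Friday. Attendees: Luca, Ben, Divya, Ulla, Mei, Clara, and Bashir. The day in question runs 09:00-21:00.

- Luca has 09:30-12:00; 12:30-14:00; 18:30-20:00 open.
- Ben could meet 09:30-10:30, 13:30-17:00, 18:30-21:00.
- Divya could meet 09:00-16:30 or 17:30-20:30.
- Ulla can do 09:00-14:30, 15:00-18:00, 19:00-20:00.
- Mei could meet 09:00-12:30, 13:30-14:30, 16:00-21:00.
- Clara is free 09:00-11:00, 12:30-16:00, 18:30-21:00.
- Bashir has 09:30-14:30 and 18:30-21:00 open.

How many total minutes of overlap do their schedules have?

150

Luca ∩ Ben: 09:30-10:30, 13:30-14:00, 18:30-20:00.
Luca ∩ Ben ∩ Divya: 09:30-10:30, 13:30-14:00, 18:30-20:00.
Luca ∩ Ben ∩ Divya ∩ Ulla: 09:30-10:30, 13:30-14:00, 19:00-20:00.
Luca ∩ Ben ∩ Divya ∩ Ulla ∩ Mei: 09:30-10:30, 13:30-14:00, 19:00-20:00.
Luca ∩ Ben ∩ Divya ∩ Ulla ∩ Mei ∩ Clara: 09:30-10:30, 13:30-14:00, 19:00-20:00.
Luca ∩ Ben ∩ Divya ∩ Ulla ∩ Mei ∩ Clara ∩ Bashir: 09:30-10:30, 13:30-14:00, 19:00-20:00.
Summing the common windows: 60 + 30 + 60 = 150 minutes.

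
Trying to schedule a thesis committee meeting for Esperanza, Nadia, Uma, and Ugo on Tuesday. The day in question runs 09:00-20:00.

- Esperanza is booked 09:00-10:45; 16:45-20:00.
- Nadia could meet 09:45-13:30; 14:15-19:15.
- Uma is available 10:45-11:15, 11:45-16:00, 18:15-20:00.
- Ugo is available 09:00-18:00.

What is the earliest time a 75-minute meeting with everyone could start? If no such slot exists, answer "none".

11:45

Esperanza free: 10:45-16:45 (invert busy blocks within the working day).
Nadia free: 09:45-13:30, 14:15-19:15.
Uma free: 10:45-11:15, 11:45-16:00, 18:15-20:00.
Ugo free: 09:00-18:00.
Esperanza ∩ Nadia: 10:45-13:30, 14:15-16:45.
Esperanza ∩ Nadia ∩ Uma: 10:45-11:15, 11:45-13:30, 14:15-16:00.
Esperanza ∩ Nadia ∩ Uma ∩ Ugo: 10:45-11:15, 11:45-13:30, 14:15-16:00.
So the common availability across everyone is 10:45-11:15, 11:45-13:30, 14:15-16:00.
The first common window of at least 75 minutes is 11:45-13:30, so the earliest start is 11:45.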